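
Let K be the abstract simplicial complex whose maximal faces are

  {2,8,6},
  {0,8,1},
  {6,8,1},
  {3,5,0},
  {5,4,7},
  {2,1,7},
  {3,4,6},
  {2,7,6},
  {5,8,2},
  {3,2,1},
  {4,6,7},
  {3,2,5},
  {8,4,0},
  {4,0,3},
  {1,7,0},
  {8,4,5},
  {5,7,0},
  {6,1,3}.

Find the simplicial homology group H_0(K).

H_0 ≅ Z.

K has 9 vertices, 27 edges, 18 triangles.
rank ∂_0 = 0, rank ∂_1 = 8 ⇒ b_0 = 9 − 0 − 8 = 1; all invariant factors of ∂_1 are 1 so no torsion. So H_0 = Z.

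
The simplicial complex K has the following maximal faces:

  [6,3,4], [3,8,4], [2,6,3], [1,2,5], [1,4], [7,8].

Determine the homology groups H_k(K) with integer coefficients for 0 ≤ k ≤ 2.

H_0 ≅ Z,  H_1 ≅ Z,  H_2 = 0.

Order the vertices as 1 < 2 < 3 < 4 < 5 < 6 < 7 < 8. Listing each simplex with vertices in this order, K has dimension 2 with simplices:

  0-simplices (8): [1], [2], [3], [4], [5], [6], [7], [8]
  1-simplices (12): [1,2], [1,4], [1,5], [2,3], [2,5], [2,6], [3,4], [3,6], [3,8], [4,6], [4,8], [7,8]
  2-simplices (4): [1,2,5], [2,3,6], [3,4,6], [3,4,8]

Hence C_0 ≅ Z^8, C_1 ≅ Z^12, C_2 ≅ Z^4.

Boundary ∂_1: C_1 → C_0 is given by ∂[p,q] = [q] − [p]. For instance
  ∂[1,4] = [4] − [1].
The resulting 8×12 matrix has rank 7, and its Smith normal form has invariant factors (1,1,1,1,1,1,1).

Boundary ∂_2: C_2 → C_1 sends each 2-simplex [p,q,r] to [q,r] − [p,r] + [p,q]. For instance
  ∂[3,4,8] = [4,8] − [3,8] + [3,4],
  ∂[1,2,5] = [2,5] − [1,5] + [1,2].
This gives a 12×4 integer matrix of rank 4; reducing to Smith normal form yields diagonal entries (1,1,1,1).

From H_k ≅ ker(∂_k) / im(∂_{k+1}) we obtain:

  H_0: rank C_0 − rank ∂_1 = 8 − 7 = 1, and the invariant factors of ∂_1 are all 1, so H_0 ≅ Z.
  H_1: rank ker ∂_1 − rank ∂_2 = (12 − 7) − 4 = 1, and the invariant factors of ∂_2 are all 1, so H_1 ≅ Z.
  H_2: rank ker ∂_2 − rank ∂_3 = (4 − 4) − 0 = 0, and there is no ∂_3, so H_2 ≅ 0.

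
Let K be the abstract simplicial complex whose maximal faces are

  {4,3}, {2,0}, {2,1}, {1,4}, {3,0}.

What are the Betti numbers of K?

b_0 = 1, b_1 = 1.

Order the vertices as 0 < 1 < 2 < 3 < 4. Listing each simplex with vertices in this order, K has dimension 1 with simplices:

  0-simplices (5): [0], [1], [2], [3], [4]
  1-simplices (5): [0,2], [0,3], [1,2], [1,4], [3,4]

giving chain groups C_0 ≅ Z^5, C_1 ≅ Z^5.

∂_1: C_1 → C_0 is given by ∂[p,q] = [q] − [p].
This gives a 5×5 integer matrix of rank 4; reducing to Smith normal form yields diagonal entries (1,1,1,1).

Reading off H_k = ker ∂_k / im ∂_{k+1}:

  H_0: rank C_0 − rank ∂_1 = 5 − 4 = 1, and the invariant factors of ∂_1 are all 1, so H_0 ≅ Z.
  H_1: rank ker ∂_1 − rank ∂_2 = (5 − 4) − 0 = 1, and there is no ∂_2, so H_1 ≅ Z.

Hence the Betti numbers are b_0 = 1, b_1 = 1.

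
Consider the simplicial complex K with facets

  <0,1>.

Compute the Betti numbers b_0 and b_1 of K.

K has 2 vertices, 1 edge.
rank ∂_0 = 0, rank ∂_1 = 1 ⇒ b_0 = 2 − 0 − 1 = 1; all invariant factors of ∂_1 are 1 so no torsion. So H_0 ≅ Z.
rank ∂_1 = 1, rank ∂_2 = 0 ⇒ b_1 = 1 − 1 − 0 = 0. So H_1 ≅ 0.

b_0 = 1, b_1 = 0.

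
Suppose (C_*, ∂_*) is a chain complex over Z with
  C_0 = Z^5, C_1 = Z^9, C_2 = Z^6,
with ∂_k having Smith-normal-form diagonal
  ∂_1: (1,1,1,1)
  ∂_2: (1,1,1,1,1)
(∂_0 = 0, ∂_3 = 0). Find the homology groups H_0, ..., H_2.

H_0 ≅ Z,  H_1 = 0,  H_2 ≅ Z.

H_0: b_0 = 5 − 0 − 4 = 1; torsion from ∂_1 factors > 1: none. So H_0 ≅ Z.
H_1: b_1 = 9 − 4 − 5 = 0; torsion from ∂_2 factors > 1: none. So H_1 ≅ 0.
H_2: b_2 = 6 − 5 − 0 = 1; torsion from ∂_3 factors > 1: none. So H_2 ≅ Z.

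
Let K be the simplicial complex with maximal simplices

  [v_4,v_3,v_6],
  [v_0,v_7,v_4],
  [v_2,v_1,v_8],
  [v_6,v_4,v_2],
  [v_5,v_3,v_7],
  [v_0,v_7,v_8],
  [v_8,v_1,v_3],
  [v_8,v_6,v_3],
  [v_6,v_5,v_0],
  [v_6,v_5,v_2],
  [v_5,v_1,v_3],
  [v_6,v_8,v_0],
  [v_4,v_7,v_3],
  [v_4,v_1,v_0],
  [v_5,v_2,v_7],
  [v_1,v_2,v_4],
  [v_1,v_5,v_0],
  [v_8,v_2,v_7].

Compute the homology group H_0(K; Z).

Order the vertices as v_0 < v_1 < v_2 < v_3 < v_4 < v_5 < v_6 < v_7 < v_8. Listing each simplex with vertices in this order, K has dimension 2 with simplices:

  0-simplices (9): [v_0], [v_1], [v_2], [v_3], [v_4], [v_5], [v_6], [v_7], [v_8]
  1-simplices (27): (27 of them)
  2-simplices (18): (18 of them)

so the chain groups are C_0 ≅ Z^9, C_1 ≅ Z^27, C_2 ≅ Z^18.

The boundary map ∂_1: C_1 → C_0 is given by ∂[p,q] = [q] − [p].
The resulting 9×27 matrix has rank 8, and its Smith normal form has invariant factors (1,1,1,1,1,1,1,1).

∂_2: C_2 → C_1 maps a triangle to the signed sum of its edges. For instance
  ∂[v_3,v_4,v_6] = [v_4,v_6] − [v_3,v_6] + [v_3,v_4],
  ∂[v_2,v_4,v_6] = [v_4,v_6] − [v_2,v_6] + [v_2,v_4].
This gives a 27×18 integer matrix of rank 17; reducing to Smith normal form yields diagonal entries (1,1,1,1,1,1,1,1,1,1,1,1,1,1,1,1,1).

Reading off H_k = ker ∂_k / im ∂_{k+1}:

  H_0: rank C_0 − rank ∂_1 = 9 − 8 = 1, and the invariant factors of ∂_1 are all 1, so H_0 ≅ Z.

(K is a triangulation of the torus T^2.)

H_0 ≅ Z.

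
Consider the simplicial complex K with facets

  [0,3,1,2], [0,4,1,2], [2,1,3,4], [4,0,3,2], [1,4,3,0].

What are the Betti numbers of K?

Fix the vertex order 0 < 1 < 2 < 3 < 4 and write every simplex with vertices in increasing order. Then dim K = 3 and the simplices of K are:

  0-simplices (5): [0], [1], [2], [3], [4]
  1-simplices (10): [0,1], [0,2], [0,3], [0,4], [1,2], [1,3], [1,4], [2,3], [2,4], [3,4]
  2-simplices (10): [0,1,2], [0,1,3], [0,1,4], [0,2,3], [0,2,4], [0,3,4], [1,2,3], [1,2,4], [1,3,4], [2,3,4]
  3-simplices (5): [0,1,2,3], [0,1,2,4], [0,1,3,4], [0,2,3,4], [1,2,3,4]

giving chain groups C_0 ≅ Z^5, C_1 ≅ Z^10, C_2 ≅ Z^10, C_3 ≅ Z^5.

∂_1: C_1 → C_0 maps an edge to its endpoints' difference, ∂[p,q] = q − p. For instance
  ∂[1,2] = [2] − [1].
This gives a 5×10 integer matrix of rank 4; reducing to Smith normal form yields diagonal entries (1,1,1,1).

The boundary map ∂_2: C_2 → C_1 maps a triangle to the signed sum of its edges. For instance
  ∂[0,2,4] = [2,4] − [0,4] + [0,2],
  ∂[1,2,4] = [2,4] − [1,4] + [1,2].
The 10×10 boundary matrix has rank 6 and Smith normal form diag(1,1,1,1,1,1).

Boundary ∂_3: C_3 → C_2 sends each 3-simplex σ to the alternating sum Σ_i (−1)^i (σ with its i-th vertex removed). For instance
  ∂[0,1,2,3] = [1,2,3] − [0,2,3] + [0,1,3] − [0,1,2],
  ∂[0,1,3,4] = [1,3,4] − [0,3,4] + [0,1,4] − [0,1,3].
This gives a 10×5 integer matrix of rank 4; reducing to Smith normal form yields diagonal entries (1,1,1,1).

Reading off H_k = ker ∂_k / im ∂_{k+1}:

  H_0: rank C_0 − rank ∂_1 = 5 − 4 = 1, and the invariant factors of ∂_1 are all 1, so H_0 = Z.
  H_1: rank ker ∂_1 − rank ∂_2 = (10 − 4) − 6 = 0, and the invariant factors of ∂_2 are all 1, so H_1 = 0.
  H_2: rank ker ∂_2 − rank ∂_3 = (10 − 6) − 4 = 0, and the invariant factors of ∂_3 are all 1, so H_2 = 0.
  H_3: rank ker ∂_3 − rank ∂_4 = (5 − 4) − 0 = 1, and there is no ∂_4, so H_3 = Z.

As a check, the Euler characteristic is 5 − 10 + 10 − 5 = 0, which agrees with 1 − 0 + 0 − 1 = 0.

Hence the Betti numbers are b_0 = 1, b_1 = 0, b_2 = 0, b_3 = 1.

b_0 = 1, b_1 = 0, b_2 = 0, b_3 = 1.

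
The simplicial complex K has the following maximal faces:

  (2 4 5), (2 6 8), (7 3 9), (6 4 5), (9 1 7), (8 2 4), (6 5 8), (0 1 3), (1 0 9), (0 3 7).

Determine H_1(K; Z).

Take the total order 0 < 1 < 2 < 3 < 4 < 5 < 6 < 7 < 8 < 9 on the vertex set. Then K (dimension 2) consists of the simplices:

  0-simplices (10): [0], [1], [2], [3], [4], [5], [6], [7], [8], [9]
  1-simplices (20): [0,1], [0,3], [0,7], [0,9], [1,3], [1,7], [1,9], [2,4], [2,5], [2,6], [2,8], [3,7], [3,9], [4,5], [4,6], [4,8], [5,6], [5,8], [6,8], [7,9]
  2-simplices (10): [0,1,3], [0,1,9], [0,3,7], [1,7,9], [2,4,5], [2,4,8], [2,6,8], [3,7,9], [4,5,6], [5,6,8]

Hence C_0 ≅ Z^10, C_1 ≅ Z^20, C_2 ≅ Z^10.

The boundary map ∂_1: C_1 → C_0 maps an edge to its endpoints' difference, ∂[p,q] = q − p. For instance
  ∂[1,9] = [9] − [1].
This gives a 10×20 integer matrix of rank 8; reducing to Smith normal form yields diagonal entries (1,1,1,1,1,1,1,1).

∂_2: C_2 → C_1 maps a triangle to the signed sum of its edges. For instance
  ∂[3,7,9] = [7,9] − [3,9] + [3,7],
  ∂[1,7,9] = [7,9] − [1,9] + [1,7].
This gives a 20×10 integer matrix of rank 10; reducing to Smith normal form yields diagonal entries (1,1,1,1,1,1,1,1,1,1).

Computing H_k = (kernel of ∂_k) / (image of ∂_{k+1}):

  H_1: rank ker ∂_1 − rank ∂_2 = (20 − 8) − 10 = 2, and the invariant factors of ∂_2 are all 1, so H_1 = Z^2.

(K is a triangulation of the disjoint union of the Möbius band and the Möbius band.)

H_1 = Z^2.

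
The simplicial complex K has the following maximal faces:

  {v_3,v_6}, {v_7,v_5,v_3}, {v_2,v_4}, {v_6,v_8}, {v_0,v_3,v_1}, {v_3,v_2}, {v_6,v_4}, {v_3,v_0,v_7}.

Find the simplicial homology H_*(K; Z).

H_0 ≅ Z,  H_1 ≅ Z,  H_2 = 0.

Order the vertices as v_0 < v_1 < v_2 < v_3 < v_4 < v_5 < v_6 < v_7 < v_8. Listing each simplex with vertices in this order, K has dimension 2 with simplices:

  0-simplices (9): [v_0], [v_1], [v_2], [v_3], [v_4], [v_5], [v_6], [v_7], [v_8]
  1-simplices (12): [v_0,v_1], [v_0,v_3], [v_0,v_7], [v_1,v_3], [v_2,v_3], [v_2,v_4], [v_3,v_5], [v_3,v_6], [v_3,v_7], [v_4,v_6], [v_5,v_7], [v_6,v_8]
  2-simplices (3): [v_0,v_1,v_3], [v_0,v_3,v_7], [v_3,v_5,v_7]

so the chain groups are C_0 ≅ Z^9, C_1 ≅ Z^12, C_2 ≅ Z^3.

The boundary map ∂_1: C_1 → C_0 sends each edge [p,q] (with p < q) to q − p.
As a 9×12 matrix over Z this has rank 8, with invariant factors (1,1,1,1,1,1,1,1).

∂_2: C_2 → C_1 maps a triangle to the signed sum of its edges. For instance
  ∂[v_0,v_3,v_7] = [v_3,v_7] − [v_0,v_7] + [v_0,v_3],
  ∂[v_3,v_5,v_7] = [v_5,v_7] − [v_3,v_7] + [v_3,v_5].
This gives a 12×3 integer matrix of rank 3; reducing to Smith normal form yields diagonal entries (1,1,1).

From H_k ≅ ker(∂_k) / im(∂_{k+1}) we obtain:

  H_0: rank C_0 − rank ∂_1 = 9 − 8 = 1, and the invariant factors of ∂_1 are all 1, so H_0 ≅ Z.
  H_1: rank ker ∂_1 − rank ∂_2 = (12 − 8) − 3 = 1, and the invariant factors of ∂_2 are all 1, so H_1 ≅ Z.
  H_2: rank ker ∂_2 − rank ∂_3 = (3 − 3) − 0 = 0, and there is no ∂_3, so H_2 ≅ 0.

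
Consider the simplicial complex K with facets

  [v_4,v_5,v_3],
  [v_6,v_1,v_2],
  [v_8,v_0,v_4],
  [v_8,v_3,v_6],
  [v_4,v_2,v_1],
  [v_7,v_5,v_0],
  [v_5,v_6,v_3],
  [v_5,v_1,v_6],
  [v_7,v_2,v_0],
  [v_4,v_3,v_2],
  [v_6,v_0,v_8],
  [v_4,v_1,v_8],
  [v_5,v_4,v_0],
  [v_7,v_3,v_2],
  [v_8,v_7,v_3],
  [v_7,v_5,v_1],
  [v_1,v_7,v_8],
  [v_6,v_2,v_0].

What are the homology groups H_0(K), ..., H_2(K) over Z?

H_0 ≅ Z,  H_1 ≅ Z^2,  H_2 ≅ Z.

K has 9 vertices, 27 edges, 18 triangles.
rank ∂_0 = 0, rank ∂_1 = 8 ⇒ b_0 = 9 − 0 − 8 = 1; all invariant factors of ∂_1 are 1 so no torsion. So H_0 ≅ Z.
rank ∂_1 = 8, rank ∂_2 = 17 ⇒ b_1 = 27 − 8 − 17 = 2; all invariant factors of ∂_2 are 1 so no torsion. So H_1 ≅ Z^2.
rank ∂_2 = 17, rank ∂_3 = 0 ⇒ b_2 = 18 − 17 − 0 = 1. So H_2 ≅ Z.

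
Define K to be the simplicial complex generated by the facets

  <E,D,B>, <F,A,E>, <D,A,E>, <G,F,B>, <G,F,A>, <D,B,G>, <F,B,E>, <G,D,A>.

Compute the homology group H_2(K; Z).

We work with the vertex ordering A < B < D < E < F < G. The simplices of K, each written with vertices in increasing order, are:

  0-simplices (6): A, B, D, E, F, G
  1-simplices (12): AD, AE, AF, AG, BD, BE, BF, BG, DE, DG, EF, FG
  2-simplices (8): ADE, ADG, AEF, AFG, BDE, BDG, BEF, BFG

Hence C_0 ≅ Z^6, C_1 ≅ Z^12, C_2 ≅ Z^8.

∂_1: C_1 → C_0 sends each edge [p,q] (with p < q) to q − p.
As a 6×12 matrix over Z this has rank 5, with invariant factors (1,1,1,1,1).

∂_2: C_2 → C_1 maps a triangle to the signed sum of its edges. For instance
  ∂AFG = FG − AG + AF,
  ∂ADE = DE − AE + AD.
The 12×8 boundary matrix has rank 7 and Smith normal form diag(1,1,1,1,1,1,1).

Computing H_k = (kernel of ∂_k) / (image of ∂_{k+1}):

  H_2: rank ker ∂_2 − rank ∂_3 = (8 − 7) − 0 = 1, and there is no ∂_3, so H_2 = Z.

H_2 = Z.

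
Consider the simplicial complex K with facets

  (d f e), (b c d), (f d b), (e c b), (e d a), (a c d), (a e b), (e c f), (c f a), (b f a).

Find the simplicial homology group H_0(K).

H_0 ≅ Z.

Fix the vertex order a < b < c < d < e < f and write every simplex with vertices in increasing order. Then dim K = 2 and the simplices of K are:

  0-simplices (6): a, b, c, d, e, f
  1-simplices (15): ab, ac, ad, ae, af, bc, bd, be, bf, cd, ce, cf, de, df, ef
  2-simplices (10): abe, abf, acd, acf, ade, bcd, bce, bdf, cef, def

Hence C_0 ≅ Z^6, C_1 ≅ Z^15, C_2 ≅ Z^10.

The boundary map ∂_1: C_1 → C_0 is given by ∂[p,q] = [q] − [p]. For instance
  ∂ef = f − e.
The 6×15 boundary matrix has rank 5 and Smith normal form diag(1,1,1,1,1).

∂_2: C_2 → C_1 acts by ∂[p,q,r] = [q,r] − [p,r] + [p,q]. For instance
  ∂acf = cf − af + ac,
  ∂bce = ce − be + bc.
The 15×10 boundary matrix has rank 10 and Smith normal form diag(1,1,1,1,1,1,1,1,1,2).

From H_k ≅ ker(∂_k) / im(∂_{k+1}) we obtain:

  H_0: rank C_0 − rank ∂_1 = 6 − 5 = 1, and the invariant factors of ∂_1 are all 1, so H_0 ≅ Z.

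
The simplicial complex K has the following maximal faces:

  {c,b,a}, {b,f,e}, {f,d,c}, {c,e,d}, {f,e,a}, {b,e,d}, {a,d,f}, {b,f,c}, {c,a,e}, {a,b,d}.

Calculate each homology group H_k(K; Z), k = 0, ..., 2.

We work with the vertex ordering a < b < c < d < e < f. The simplices of K, each written with vertices in increasing order, are:

  0-simplices (6): a, b, c, d, e, f
  1-simplices (15): ab, ac, ad, ae, af, bc, bd, be, bf, cd, ce, cf, de, df, ef
  2-simplices (10): abc, abd, ace, adf, aef, bcf, bde, bef, cde, cdf

Hence C_0 ≅ Z^6, C_1 ≅ Z^15, C_2 ≅ Z^10.

The boundary map ∂_1: C_1 → C_0 is given by ∂[p,q] = [q] − [p]. For instance
  ∂ac = c − a.
The resulting 6×15 matrix has rank 5, and its Smith normal form has invariant factors (1,1,1,1,1).

∂_2: C_2 → C_1 sends each 2-simplex [p,q,r] to [q,r] − [p,r] + [p,q]. For instance
  ∂adf = df − af + ad,
  ∂bde = de − be + bd.
The 15×10 boundary matrix has rank 10 and Smith normal form diag(1,1,1,1,1,1,1,1,1,2).

Computing H_k = (kernel of ∂_k) / (image of ∂_{k+1}):

  H_0: rank C_0 − rank ∂_1 = 6 − 5 = 1, and the invariant factors of ∂_1 are all 1, so H_0 = Z.
  H_1: rank ker ∂_1 − rank ∂_2 = (15 − 5) − 10 = 0, and ∂_2 has invariant factor 2 > 1, so H_1 = Z/2Z.
  H_2: rank ker ∂_2 − rank ∂_3 = (10 − 10) − 0 = 0, and there is no ∂_3, so H_2 = 0.

As a check, the Euler characteristic is 6 − 15 + 10 = 1, which agrees with 1 − 0 + 0 = 1.
(K is a triangulation of the real projective plane RP^2.)

H_0 = Z,  H_1 = Z/2Z,  H_2 = 0.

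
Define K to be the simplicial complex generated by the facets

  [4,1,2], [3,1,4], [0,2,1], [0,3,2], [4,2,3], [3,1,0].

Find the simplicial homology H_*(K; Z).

H_0 ≅ Z,  H_1 = 0,  H_2 ≅ Z.

Fix the vertex order 0 < 1 < 2 < 3 < 4 and write every simplex with vertices in increasing order. Then dim K = 2 and the simplices of K are:

  0-simplices (5): [0], [1], [2], [3], [4]
  1-simplices (9): [0,1], [0,2], [0,3], [1,2], [1,3], [1,4], [2,3], [2,4], [3,4]
  2-simplices (6): [0,1,2], [0,1,3], [0,2,3], [1,2,4], [1,3,4], [2,3,4]

giving chain groups C_0 ≅ Z^5, C_1 ≅ Z^9, C_2 ≅ Z^6.

∂_1: C_1 → C_0 is given by ∂[p,q] = [q] − [p]. For instance
  ∂[0,2] = [2] − [0].
This gives a 5×9 integer matrix of rank 4; reducing to Smith normal form yields diagonal entries (1,1,1,1).

The boundary map ∂_2: C_2 → C_1 acts by ∂[p,q,r] = [q,r] − [p,r] + [p,q]. For instance
  ∂[0,1,2] = [1,2] − [0,2] + [0,1],
  ∂[2,3,4] = [3,4] − [2,4] + [2,3].
The resulting 9×6 matrix has rank 5, and its Smith normal form has invariant factors (1,1,1,1,1).

From H_k ≅ ker(∂_k) / im(∂_{k+1}) we obtain:

  H_0: rank C_0 − rank ∂_1 = 5 − 4 = 1, and the invariant factors of ∂_1 are all 1, so H_0 ≅ Z.
  H_1: rank ker ∂_1 − rank ∂_2 = (9 − 4) − 5 = 0, and the invariant factors of ∂_2 are all 1, so H_1 ≅ 0.
  H_2: rank ker ∂_2 − rank ∂_3 = (6 − 5) − 0 = 1, and there is no ∂_3, so H_2 ≅ Z.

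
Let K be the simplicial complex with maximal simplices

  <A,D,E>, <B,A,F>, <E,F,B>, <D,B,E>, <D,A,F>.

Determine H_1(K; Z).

We work with the vertex ordering A < B < D < E < F. The simplices of K, each written with vertices in increasing order, are:

  0-simplices (5): A, B, D, E, F
  1-simplices (10): AB, AD, AE, AF, BD, BE, BF, DE, DF, EF
  2-simplices (5): ABF, ADE, ADF, BDE, BEF

giving chain groups C_0 ≅ Z^5, C_1 ≅ Z^10, C_2 ≅ Z^5.

∂_1: C_1 → C_0 sends each edge [p,q] (with p < q) to q − p.
This gives a 5×10 integer matrix of rank 4; reducing to Smith normal form yields diagonal entries (1,1,1,1).

∂_2: C_2 → C_1 sends each 2-simplex [p,q,r] to [q,r] − [p,r] + [p,q]. For instance
  ∂ADE = DE − AE + AD,
  ∂ABF = BF − AF + AB.
As a 10×5 matrix over Z this has rank 5, with invariant factors (1,1,1,1,1).

Computing H_k = (kernel of ∂_k) / (image of ∂_{k+1}):

  H_1: rank ker ∂_1 − rank ∂_2 = (10 − 4) − 5 = 1, and the invariant factors of ∂_2 are all 1, so H_1 = Z.

H_1 = Z.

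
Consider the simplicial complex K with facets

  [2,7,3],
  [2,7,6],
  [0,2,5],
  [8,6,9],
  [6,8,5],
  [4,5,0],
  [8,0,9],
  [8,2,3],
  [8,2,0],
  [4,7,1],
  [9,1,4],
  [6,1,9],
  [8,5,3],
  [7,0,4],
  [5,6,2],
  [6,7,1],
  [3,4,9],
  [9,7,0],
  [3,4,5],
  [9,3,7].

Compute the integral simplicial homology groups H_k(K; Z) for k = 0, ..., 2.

Fix the vertex order 0 < 1 < 2 < 3 < 4 < 5 < 6 < 7 < 8 < 9 and write every simplex with vertices in increasing order. Then dim K = 2 and the simplices of K are:

  0-simplices (10): [0], [1], [2], [3], [4], [5], [6], [7], [8], [9]
  1-simplices (30): (30 of them)
  2-simplices (20): (20 of them)

Hence C_0 ≅ Z^10, C_1 ≅ Z^30, C_2 ≅ Z^20.

The boundary map ∂_1: C_1 → C_0 maps an edge to its endpoints' difference, ∂[p,q] = q − p. For instance
  ∂[5,8] = [8] − [5].
The 10×30 boundary matrix has rank 9 and Smith normal form diag(1,1,1,1,1,1,1,1,1).

The boundary map ∂_2: C_2 → C_1 sends each 2-simplex [p,q,r] to [q,r] − [p,r] + [p,q]. For instance
  ∂[2,3,8] = [3,8] − [2,8] + [2,3],
  ∂[0,8,9] = [8,9] − [0,9] + [0,8].
This gives a 30×20 integer matrix of rank 20; reducing to Smith normal form yields diagonal entries (1,1,1,1,1,1,1,1,1,1,1,1,1,1,1,1,1,1,1,2).

Computing H_k = (kernel of ∂_k) / (image of ∂_{k+1}):

  H_0: rank C_0 − rank ∂_1 = 10 − 9 = 1, and the invariant factors of ∂_1 are all 1, so H_0 ≅ Z.
  H_1: rank ker ∂_1 − rank ∂_2 = (30 − 9) − 20 = 1, and ∂_2 has invariant factor 2 > 1, so H_1 ≅ Z ⊕ Z/2.
  H_2: rank ker ∂_2 − rank ∂_3 = (20 − 20) − 0 = 0, and there is no ∂_3, so H_2 ≅ 0.

H_0 ≅ Z,  H_1 ≅ Z ⊕ Z/2,  H_2 = 0.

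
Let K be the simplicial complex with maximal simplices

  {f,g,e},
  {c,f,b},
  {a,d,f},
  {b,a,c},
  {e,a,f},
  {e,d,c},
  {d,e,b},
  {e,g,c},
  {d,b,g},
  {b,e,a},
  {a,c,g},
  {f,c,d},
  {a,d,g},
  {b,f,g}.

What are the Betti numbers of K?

K has 7 vertices, 21 edges, 14 triangles.
rank ∂_0 = 0, rank ∂_1 = 6 ⇒ b_0 = 7 − 0 − 6 = 1; all invariant factors of ∂_1 are 1 so no torsion. So H_0 ≅ Z.
rank ∂_1 = 6, rank ∂_2 = 13 ⇒ b_1 = 21 − 6 − 13 = 2; all invariant factors of ∂_2 are 1 so no torsion. So H_1 ≅ Z^2.
rank ∂_2 = 13, rank ∂_3 = 0 ⇒ b_2 = 14 − 13 − 0 = 1. So H_2 ≅ Z.

b_0 = 1, b_1 = 2, b_2 = 1.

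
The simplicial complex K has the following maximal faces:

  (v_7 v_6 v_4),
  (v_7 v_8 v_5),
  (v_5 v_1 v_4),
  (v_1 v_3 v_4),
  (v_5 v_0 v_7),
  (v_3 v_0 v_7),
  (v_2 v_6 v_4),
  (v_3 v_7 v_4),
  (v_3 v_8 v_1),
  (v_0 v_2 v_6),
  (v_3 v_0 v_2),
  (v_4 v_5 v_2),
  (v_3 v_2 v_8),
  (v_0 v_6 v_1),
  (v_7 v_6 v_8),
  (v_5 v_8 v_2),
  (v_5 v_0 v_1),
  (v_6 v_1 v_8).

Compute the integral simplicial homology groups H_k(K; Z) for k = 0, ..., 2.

Order the vertices as v_0 < v_1 < v_2 < v_3 < v_4 < v_5 < v_6 < v_7 < v_8. Listing each simplex with vertices in this order, K has dimension 2 with simplices:

  0-simplices (9): [v_0], [v_1], [v_2], [v_3], [v_4], [v_5], [v_6], [v_7], [v_8]
  1-simplices (27): (27 of them)
  2-simplices (18): (18 of them)

so the chain groups are C_0 ≅ Z^9, C_1 ≅ Z^27, C_2 ≅ Z^18.

∂_1: C_1 → C_0 maps an edge to its endpoints' difference, ∂[p,q] = q − p.
The resulting 9×27 matrix has rank 8, and its Smith normal form has invariant factors (1,1,1,1,1,1,1,1).

The boundary map ∂_2: C_2 → C_1 maps a triangle to the signed sum of its edges. For instance
  ∂[v_0,v_1,v_5] = [v_1,v_5] − [v_0,v_5] + [v_0,v_1],
  ∂[v_1,v_3,v_4] = [v_3,v_4] − [v_1,v_4] + [v_1,v_3].
This gives a 27×18 integer matrix of rank 17; reducing to Smith normal form yields diagonal entries (1,1,1,1,1,1,1,1,1,1,1,1,1,1,1,1,1).

Computing H_k = (kernel of ∂_k) / (image of ∂_{k+1}):

  H_0: rank C_0 − rank ∂_1 = 9 − 8 = 1, and the invariant factors of ∂_1 are all 1, so H_0 ≅ Z.
  H_1: rank ker ∂_1 − rank ∂_2 = (27 − 8) − 17 = 2, and the invariant factors of ∂_2 are all 1, so H_1 ≅ Z^2.
  H_2: rank ker ∂_2 − rank ∂_3 = (18 − 17) − 0 = 1, and there is no ∂_3, so H_2 ≅ Z.

H_0 = Z,  H_1 = Z^2,  H_2 = Z.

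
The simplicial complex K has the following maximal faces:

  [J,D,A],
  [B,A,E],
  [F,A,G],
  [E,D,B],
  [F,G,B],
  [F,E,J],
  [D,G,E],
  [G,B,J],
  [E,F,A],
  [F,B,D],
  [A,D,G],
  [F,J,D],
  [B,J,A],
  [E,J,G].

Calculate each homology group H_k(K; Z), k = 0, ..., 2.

H_0 = Z,  H_1 = Z^2,  H_2 = Z.

Take the total order A < B < D < E < F < G < J on the vertex set. Then K (dimension 2) consists of the simplices:

  0-simplices (7): A, B, D, E, F, G, J
  1-simplices (21): AB, AD, AE, AF, AG, AJ, BD, BE, BF, BG, BJ, DE, DF, DG, DJ, EF, EG, EJ, FG, FJ, GJ
  2-simplices (14): ABE, ABJ, ADG, ADJ, AEF, AFG, BDE, BDF, BFG, BGJ, DEG, DFJ, EFJ, EGJ

so the chain groups are C_0 ≅ Z^7, C_1 ≅ Z^21, C_2 ≅ Z^14.

The boundary map ∂_1: C_1 → C_0 sends each edge [p,q] (with p < q) to q − p. For instance
  ∂FG = G − F.
The 7×21 boundary matrix has rank 6 and Smith normal form diag(1,1,1,1,1,1).

∂_2: C_2 → C_1 acts by ∂[p,q,r] = [q,r] − [p,r] + [p,q]. For instance
  ∂ADG = DG − AG + AD,
  ∂EFJ = FJ − EJ + EF.
As a 21×14 matrix over Z this has rank 13, with invariant factors (1,1,1,1,1,1,1,1,1,1,1,1,1).

Reading off H_k = ker ∂_k / im ∂_{k+1}:

  H_0: rank C_0 − rank ∂_1 = 7 − 6 = 1, and the invariant factors of ∂_1 are all 1, so H_0 = Z.
  H_1: rank ker ∂_1 − rank ∂_2 = (21 − 6) − 13 = 2, and the invariant factors of ∂_2 are all 1, so H_1 = Z^2.
  H_2: rank ker ∂_2 − rank ∂_3 = (14 − 13) − 0 = 1, and there is no ∂_3, so H_2 = Z.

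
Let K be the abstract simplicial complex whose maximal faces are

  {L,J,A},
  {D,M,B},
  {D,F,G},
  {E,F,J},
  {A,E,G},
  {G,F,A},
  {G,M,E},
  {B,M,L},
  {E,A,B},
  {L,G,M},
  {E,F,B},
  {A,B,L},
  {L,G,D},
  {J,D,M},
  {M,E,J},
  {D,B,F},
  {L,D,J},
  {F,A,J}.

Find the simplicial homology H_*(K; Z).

Order the vertices as A < B < D < E < F < G < J < L < M. Listing each simplex with vertices in this order, K has dimension 2 with simplices:

  0-simplices (9): A, B, D, E, F, G, J, L, M
  1-simplices (27): AB, AE, AF, AG, AJ, AL, BD, BE, BF, BL, BM, DF, DG, DJ, DL, DM, EF, EG, EJ, EM, FG, FJ, GL, GM, JL, JM, LM
  2-simplices (18): ABE, ABL, AEG, AFG, AFJ, AJL, BDF, BDM, BEF, BLM, DFG, DGL, DJL, DJM, EFJ, EGM, EJM, GLM

Hence C_0 ≅ Z^9, C_1 ≅ Z^27, C_2 ≅ Z^18.

∂_1: C_1 → C_0 is given by ∂[p,q] = [q] − [p].
The 9×27 boundary matrix has rank 8 and Smith normal form diag(1,1,1,1,1,1,1,1).

Boundary ∂_2: C_2 → C_1 maps a triangle to the signed sum of its edges. For instance
  ∂DJL = JL − DL + DJ,
  ∂BLM = LM − BM + BL.
The resulting 27×18 matrix has rank 18, and its Smith normal form has invariant factors (1,1,1,1,1,1,1,1,1,1,1,1,1,1,1,1,1,2).

From H_k ≅ ker(∂_k) / im(∂_{k+1}) we obtain:

  H_0: rank C_0 − rank ∂_1 = 9 − 8 = 1, and the invariant factors of ∂_1 are all 1, so H_0 ≅ Z.
  H_1: rank ker ∂_1 − rank ∂_2 = (27 − 8) − 18 = 1, and ∂_2 has invariant factor 2 > 1, so H_1 ≅ Z ⊕ Z/2Z.
  H_2: rank ker ∂_2 − rank ∂_3 = (18 − 18) − 0 = 0, and there is no ∂_3, so H_2 ≅ 0.

As a check, the Euler characteristic is 9 − 27 + 18 = 0, which agrees with 1 − 1 + 0 = 0.
(K is a triangulation of the Klein bottle.)

H_0 = Z,  H_1 = Z ⊕ Z/2Z,  H_2 = 0.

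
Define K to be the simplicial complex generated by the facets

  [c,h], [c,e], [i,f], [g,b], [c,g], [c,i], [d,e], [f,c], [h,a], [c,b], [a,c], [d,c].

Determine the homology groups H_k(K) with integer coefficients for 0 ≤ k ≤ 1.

H_0 = Z,  H_1 = Z^4.

Fix the vertex order a < b < c < d < e < f < g < h < i and write every simplex with vertices in increasing order. Then dim K = 1 and the simplices of K are:

  0-simplices (9): a, b, c, d, e, f, g, h, i
  1-simplices (12): ac, ah, bc, bg, cd, ce, cf, cg, ch, ci, de, fi

so the chain groups are C_0 ≅ Z^9, C_1 ≅ Z^12.

The boundary map ∂_1: C_1 → C_0 maps an edge to its endpoints' difference, ∂[p,q] = q − p.
As a 9×12 matrix over Z this has rank 8, with invariant factors (1,1,1,1,1,1,1,1).

Reading off H_k = ker ∂_k / im ∂_{k+1}:

  H_0: rank C_0 − rank ∂_1 = 9 − 8 = 1, and the invariant factors of ∂_1 are all 1, so H_0 = Z.
  H_1: rank ker ∂_1 − rank ∂_2 = (12 − 8) − 0 = 4, and there is no ∂_2, so H_1 = Z^4.

As a check, the Euler characteristic is 9 − 12 = -3, which agrees with 1 − 4 = -3.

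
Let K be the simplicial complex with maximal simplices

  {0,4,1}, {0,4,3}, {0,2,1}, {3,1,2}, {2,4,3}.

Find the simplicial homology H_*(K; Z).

Take the total order 0 < 1 < 2 < 3 < 4 on the vertex set. Then K (dimension 2) consists of the simplices:

  0-simplices (5): [0], [1], [2], [3], [4]
  1-simplices (10): [0,1], [0,2], [0,3], [0,4], [1,2], [1,3], [1,4], [2,3], [2,4], [3,4]
  2-simplices (5): [0,1,2], [0,1,4], [0,3,4], [1,2,3], [2,3,4]

so the chain groups are C_0 ≅ Z^5, C_1 ≅ Z^10, C_2 ≅ Z^5.

The boundary map ∂_1: C_1 → C_0 maps an edge to its endpoints' difference, ∂[p,q] = q − p. For instance
  ∂[0,2] = [2] − [0].
The resulting 5×10 matrix has rank 4, and its Smith normal form has invariant factors (1,1,1,1).

The boundary map ∂_2: C_2 → C_1 acts by ∂[p,q,r] = [q,r] − [p,r] + [p,q]. For instance
  ∂[1,2,3] = [2,3] − [1,3] + [1,2],
  ∂[2,3,4] = [3,4] − [2,4] + [2,3].
The 10×5 boundary matrix has rank 5 and Smith normal form diag(1,1,1,1,1).

Reading off H_k = ker ∂_k / im ∂_{k+1}:

  H_0: rank C_0 − rank ∂_1 = 5 − 4 = 1, and the invariant factors of ∂_1 are all 1, so H_0 ≅ Z.
  H_1: rank ker ∂_1 − rank ∂_2 = (10 − 4) − 5 = 1, and the invariant factors of ∂_2 are all 1, so H_1 ≅ Z.
  H_2: rank ker ∂_2 − rank ∂_3 = (5 − 5) − 0 = 0, and there is no ∂_3, so H_2 ≅ 0.

(K is a triangulation of the Möbius band.)

H_0 ≅ Z,  H_1 ≅ Z,  H_2 = 0.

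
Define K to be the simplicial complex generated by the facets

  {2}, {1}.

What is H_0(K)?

H_0 ≅ Z^2.

Take the total order 1 < 2 on the vertex set. Then K (dimension 0) consists of the simplices:

  0-simplices (2): [1], [2]

Hence C_0 ≅ Z^2.

Reading off H_k = ker ∂_k / im ∂_{k+1}:

  H_0: rank C_0 − rank ∂_1 = 2 − 0 = 2, and there is no ∂_1, so H_0 = Z^2.

(K is a triangulation of a set of 2 points.)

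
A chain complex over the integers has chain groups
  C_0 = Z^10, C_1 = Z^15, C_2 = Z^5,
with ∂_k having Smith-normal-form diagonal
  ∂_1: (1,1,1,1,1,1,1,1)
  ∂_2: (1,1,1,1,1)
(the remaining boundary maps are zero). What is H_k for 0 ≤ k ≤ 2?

H_0 ≅ Z^2,  H_1 ≅ Z^2,  H_2 = 0.

H_0: b_0 = 10 − 0 − 8 = 2; torsion from ∂_1 factors > 1: none. So H_0 ≅ Z^2.
H_1: b_1 = 15 − 8 − 5 = 2; torsion from ∂_2 factors > 1: none. So H_1 ≅ Z^2.
H_2: b_2 = 5 − 5 − 0 = 0; torsion from ∂_3 factors > 1: none. So H_2 ≅ 0.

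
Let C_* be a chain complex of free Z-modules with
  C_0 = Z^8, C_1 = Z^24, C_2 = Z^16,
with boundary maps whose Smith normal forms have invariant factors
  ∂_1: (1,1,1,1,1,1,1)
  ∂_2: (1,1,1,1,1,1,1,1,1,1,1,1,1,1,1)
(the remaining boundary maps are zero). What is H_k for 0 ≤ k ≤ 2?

H_0: b_0 = 8 − 0 − 7 = 1; torsion from ∂_1 factors > 1: none. So H_0 = Z.
H_1: b_1 = 24 − 7 − 15 = 2; torsion from ∂_2 factors > 1: none. So H_1 = Z^2.
H_2: b_2 = 16 − 15 − 0 = 1; torsion from ∂_3 factors > 1: none. So H_2 = Z.

H_0 = Z,  H_1 = Z^2,  H_2 = Z.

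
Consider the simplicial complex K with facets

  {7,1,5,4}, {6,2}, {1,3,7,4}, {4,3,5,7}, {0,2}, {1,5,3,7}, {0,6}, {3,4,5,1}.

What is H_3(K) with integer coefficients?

K has 8 vertices, 13 edges, 10 triangles, 5 3-simplices.
rank ∂_3 = 4, rank ∂_4 = 0 ⇒ b_3 = 5 − 4 − 0 = 1. So H_3 = Z.

H_3 ≅ Z.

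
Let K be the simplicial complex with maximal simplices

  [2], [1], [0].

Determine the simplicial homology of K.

H_0 ≅ Z^3.

Fix the vertex order 0 < 1 < 2 and write every simplex with vertices in increasing order. Then dim K = 0 and the simplices of K are:

  0-simplices (3): [0], [1], [2]

so the chain groups are C_0 ≅ Z^3.

Now H_k = ker ∂_k / im ∂_{k+1}, so:

  H_0: rank C_0 − rank ∂_1 = 3 − 0 = 3, and there is no ∂_1, so H_0 = Z^3.

(K is a triangulation of a set of 3 points.)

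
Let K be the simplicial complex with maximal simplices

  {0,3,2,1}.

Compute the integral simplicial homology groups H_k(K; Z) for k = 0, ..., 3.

Fix the vertex order 0 < 1 < 2 < 3 and write every simplex with vertices in increasing order. Then dim K = 3 and the simplices of K are:

  0-simplices (4): [0], [1], [2], [3]
  1-simplices (6): [0,1], [0,2], [0,3], [1,2], [1,3], [2,3]
  2-simplices (4): [0,1,2], [0,1,3], [0,2,3], [1,2,3]
  3-simplices (1): [0,1,2,3]

so the chain groups are C_0 ≅ Z^4, C_1 ≅ Z^6, C_2 ≅ Z^4, C_3 ≅ Z^1.

∂_1: C_1 → C_0 is given by ∂[p,q] = [q] − [p]. For instance
  ∂[0,1] = [1] − [0].
The 4×6 boundary matrix has rank 3 and Smith normal form diag(1,1,1).

Boundary ∂_2: C_2 → C_1 sends each 2-simplex [p,q,r] to [q,r] − [p,r] + [p,q]. For instance
  ∂[0,1,2] = [1,2] − [0,2] + [0,1],
  ∂[1,2,3] = [2,3] − [1,3] + [1,2].
As a 6×4 matrix over Z this has rank 3, with invariant factors (1,1,1).

The boundary map ∂_3: C_3 → C_2 sends each 3-simplex σ to the alternating sum Σ_i (−1)^i (σ with its i-th vertex removed). For instance
  ∂[0,1,2,3] = [1,2,3] − [0,2,3] + [0,1,3] − [0,1,2].
The resulting 4×1 matrix has rank 1, and its Smith normal form has invariant factors (1).

From H_k ≅ ker(∂_k) / im(∂_{k+1}) we obtain:

  H_0: rank C_0 − rank ∂_1 = 4 − 3 = 1, and the invariant factors of ∂_1 are all 1, so H_0 ≅ Z.
  H_1: rank ker ∂_1 − rank ∂_2 = (6 − 3) − 3 = 0, and the invariant factors of ∂_2 are all 1, so H_1 ≅ 0.
  H_2: rank ker ∂_2 − rank ∂_3 = (4 − 3) − 1 = 0, and the invariant factors of ∂_3 are all 1, so H_2 ≅ 0.
  H_3: rank ker ∂_3 − rank ∂_4 = (1 − 1) − 0 = 0, and there is no ∂_4, so H_3 ≅ 0.

As a check, the Euler characteristic is 4 − 6 + 4 − 1 = 1, which agrees with 1 − 0 + 0 − 0 = 1.
(K is a triangulation of the 3-simplex.)

H_0 ≅ Z,  H_1 = 0,  H_2 = 0,  H_3 = 0.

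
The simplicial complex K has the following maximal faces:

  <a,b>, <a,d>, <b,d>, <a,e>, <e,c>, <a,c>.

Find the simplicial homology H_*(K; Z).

Order the vertices as a < b < c < d < e. Listing each simplex with vertices in this order, K has dimension 1 with simplices:

  0-simplices (5): a, b, c, d, e
  1-simplices (6): ab, ac, ad, ae, bd, ce

Hence C_0 ≅ Z^5, C_1 ≅ Z^6.

Boundary ∂_1: C_1 → C_0 maps an edge to its endpoints' difference, ∂[p,q] = q − p.
This gives a 5×6 integer matrix of rank 4; reducing to Smith normal form yields diagonal entries (1,1,1,1).

Reading off H_k = ker ∂_k / im ∂_{k+1}:

  H_0: rank C_0 − rank ∂_1 = 5 − 4 = 1, and the invariant factors of ∂_1 are all 1, so H_0 = Z.
  H_1: rank ker ∂_1 − rank ∂_2 = (6 − 4) − 0 = 2, and there is no ∂_2, so H_1 = Z^2.

As a check, the Euler characteristic is 5 − 6 = -1, which agrees with 1 − 2 = -1.

H_0 ≅ Z,  H_1 ≅ Z^2.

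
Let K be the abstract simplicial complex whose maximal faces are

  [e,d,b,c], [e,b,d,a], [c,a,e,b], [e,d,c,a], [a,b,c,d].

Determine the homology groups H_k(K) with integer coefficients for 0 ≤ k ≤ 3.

Fix the vertex order a < b < c < d < e and write every simplex with vertices in increasing order. Then dim K = 3 and the simplices of K are:

  0-simplices (5): a, b, c, d, e
  1-simplices (10): ab, ac, ad, ae, bc, bd, be, cd, ce, de
  2-simplices (10): abc, abd, abe, acd, ace, ade, bcd, bce, bde, cde
  3-simplices (5): abcd, abce, abde, acde, bcde

so the chain groups are C_0 ≅ Z^5, C_1 ≅ Z^10, C_2 ≅ Z^10, C_3 ≅ Z^5.

Boundary ∂_1: C_1 → C_0 sends each edge [p,q] (with p < q) to q − p. For instance
  ∂ad = d − a.
As a 5×10 matrix over Z this has rank 4, with invariant factors (1,1,1,1).

∂_2: C_2 → C_1 acts by ∂[p,q,r] = [q,r] − [p,r] + [p,q]. For instance
  ∂cde = de − ce + cd,
  ∂bde = de − be + bd.
As a 10×10 matrix over Z this has rank 6, with invariant factors (1,1,1,1,1,1).

∂_3: C_3 → C_2 sends each 3-simplex σ to the alternating sum Σ_i (−1)^i (σ with its i-th vertex removed). For instance
  ∂abce = bce − ace + abe − abc,
  ∂acde = cde − ade + ace − acd.
This gives a 10×5 integer matrix of rank 4; reducing to Smith normal form yields diagonal entries (1,1,1,1).

Reading off H_k = ker ∂_k / im ∂_{k+1}:

  H_0: rank C_0 − rank ∂_1 = 5 − 4 = 1, and the invariant factors of ∂_1 are all 1, so H_0 = Z.
  H_1: rank ker ∂_1 − rank ∂_2 = (10 − 4) − 6 = 0, and the invariant factors of ∂_2 are all 1, so H_1 = 0.
  H_2: rank ker ∂_2 − rank ∂_3 = (10 − 6) − 4 = 0, and the invariant factors of ∂_3 are all 1, so H_2 = 0.
  H_3: rank ker ∂_3 − rank ∂_4 = (5 − 4) − 0 = 1, and there is no ∂_4, so H_3 = Z.

As a check, the Euler characteristic is 5 − 10 + 10 − 5 = 0, which agrees with 1 − 0 + 0 − 1 = 0.

H_0 ≅ Z,  H_1 = 0,  H_2 = 0,  H_3 ≅ Z.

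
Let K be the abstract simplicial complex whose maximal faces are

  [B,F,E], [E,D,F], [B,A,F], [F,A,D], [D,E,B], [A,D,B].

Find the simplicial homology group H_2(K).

K has 5 vertices, 9 edges, 6 triangles.
rank ∂_2 = 5, rank ∂_3 = 0 ⇒ b_2 = 6 − 5 − 0 = 1. So H_2 = Z.

H_2 ≅ Z.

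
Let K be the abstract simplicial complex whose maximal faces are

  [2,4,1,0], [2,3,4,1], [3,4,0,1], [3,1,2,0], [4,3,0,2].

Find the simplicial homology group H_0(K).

K has 5 vertices, 10 edges, 10 triangles, 5 3-simplices.
rank ∂_0 = 0, rank ∂_1 = 4 ⇒ b_0 = 5 − 0 − 4 = 1; all invariant factors of ∂_1 are 1 so no torsion. So H_0 ≅ Z.

H_0 ≅ Z.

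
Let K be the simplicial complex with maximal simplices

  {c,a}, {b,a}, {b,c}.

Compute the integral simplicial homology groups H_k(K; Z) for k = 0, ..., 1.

Take the total order a < b < c on the vertex set. Then K (dimension 1) consists of the simplices:

  0-simplices (3): a, b, c
  1-simplices (3): ab, ac, bc

so the chain groups are C_0 ≅ Z^3, C_1 ≅ Z^3.

∂_1: C_1 → C_0 maps an edge to its endpoints' difference, ∂[p,q] = q − p. For instance
  ∂ac = c − a.
As a 3×3 matrix over Z this has rank 2, with invariant factors (1,1).

From H_k ≅ ker(∂_k) / im(∂_{k+1}) we obtain:

  H_0: rank C_0 − rank ∂_1 = 3 − 2 = 1, and the invariant factors of ∂_1 are all 1, so H_0 ≅ Z.
  H_1: rank ker ∂_1 − rank ∂_2 = (3 − 2) − 0 = 1, and there is no ∂_2, so H_1 ≅ Z.

As a check, the Euler characteristic is 3 − 3 = 0, which agrees with 1 − 1 = 0.
(K is a triangulation of the circle S^1.)

H_0 ≅ Z,  H_1 ≅ Z.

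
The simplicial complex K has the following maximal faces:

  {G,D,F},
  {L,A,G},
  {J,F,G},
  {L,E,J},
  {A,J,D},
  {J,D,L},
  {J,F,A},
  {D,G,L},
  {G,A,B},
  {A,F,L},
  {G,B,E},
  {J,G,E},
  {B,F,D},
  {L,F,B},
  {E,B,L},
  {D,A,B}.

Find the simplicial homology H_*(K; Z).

H_0 = Z,  H_1 = Z^2,  H_2 = Z.

Take the total order A < B < D < E < F < G < J < L on the vertex set. Then K (dimension 2) consists of the simplices:

  0-simplices (8): A, B, D, E, F, G, J, L
  1-simplices (24): AB, AD, AF, AG, AJ, AL, BD, BE, BF, BG, BL, DF, DG, DJ, DL, EG, EJ, EL, FG, FJ, FL, GJ, GL, JL
  2-simplices (16): ABD, ABG, ADJ, AFJ, AFL, AGL, BDF, BEG, BEL, BFL, DFG, DGL, DJL, EGJ, EJL, FGJ

giving chain groups C_0 ≅ Z^8, C_1 ≅ Z^24, C_2 ≅ Z^16.

The boundary map ∂_1: C_1 → C_0 sends each edge [p,q] (with p < q) to q − p. For instance
  ∂BE = E − B.
This gives a 8×24 integer matrix of rank 7; reducing to Smith normal form yields diagonal entries (1,1,1,1,1,1,1).

Boundary ∂_2: C_2 → C_1 maps a triangle to the signed sum of its edges. For instance
  ∂FGJ = GJ − FJ + FG,
  ∂DJL = JL − DL + DJ.
The 24×16 boundary matrix has rank 15 and Smith normal form diag(1,1,1,1,1,1,1,1,1,1,1,1,1,1,1).

Reading off H_k = ker ∂_k / im ∂_{k+1}:

  H_0: rank C_0 − rank ∂_1 = 8 − 7 = 1, and the invariant factors of ∂_1 are all 1, so H_0 = Z.
  H_1: rank ker ∂_1 − rank ∂_2 = (24 − 7) − 15 = 2, and the invariant factors of ∂_2 are all 1, so H_1 = Z^2.
  H_2: rank ker ∂_2 − rank ∂_3 = (16 − 15) − 0 = 1, and there is no ∂_3, so H_2 = Z.

As a check, the Euler characteristic is 8 − 24 + 16 = 0, which agrees with 1 − 2 + 1 = 0.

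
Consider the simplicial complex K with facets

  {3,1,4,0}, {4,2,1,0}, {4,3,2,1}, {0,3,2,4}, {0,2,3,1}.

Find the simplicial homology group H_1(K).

H_1 = 0.

We work with the vertex ordering 0 < 1 < 2 < 3 < 4. The simplices of K, each written with vertices in increasing order, are:

  0-simplices (5): [0], [1], [2], [3], [4]
  1-simplices (10): [0,1], [0,2], [0,3], [0,4], [1,2], [1,3], [1,4], [2,3], [2,4], [3,4]
  2-simplices (10): [0,1,2], [0,1,3], [0,1,4], [0,2,3], [0,2,4], [0,3,4], [1,2,3], [1,2,4], [1,3,4], [2,3,4]
  3-simplices (5): [0,1,2,3], [0,1,2,4], [0,1,3,4], [0,2,3,4], [1,2,3,4]

so the chain groups are C_0 ≅ Z^5, C_1 ≅ Z^10, C_2 ≅ Z^10, C_3 ≅ Z^5.

Boundary ∂_1: C_1 → C_0 is given by ∂[p,q] = [q] − [p]. For instance
  ∂[0,1] = [1] − [0].
The resulting 5×10 matrix has rank 4, and its Smith normal form has invariant factors (1,1,1,1).

∂_2: C_2 → C_1 maps a triangle to the signed sum of its edges. For instance
  ∂[0,2,3] = [2,3] − [0,3] + [0,2],
  ∂[1,3,4] = [3,4] − [1,4] + [1,3].
The resulting 10×10 matrix has rank 6, and its Smith normal form has invariant factors (1,1,1,1,1,1).

Boundary ∂_3: C_3 → C_2 sends each 3-simplex σ to the alternating sum Σ_i (−1)^i (σ with its i-th vertex removed). For instance
  ∂[0,1,3,4] = [1,3,4] − [0,3,4] + [0,1,4] − [0,1,3],
  ∂[1,2,3,4] = [2,3,4] − [1,3,4] + [1,2,4] − [1,2,3].
This gives a 10×5 integer matrix of rank 4; reducing to Smith normal form yields diagonal entries (1,1,1,1).

Computing H_k = (kernel of ∂_k) / (image of ∂_{k+1}):

  H_1: rank ker ∂_1 − rank ∂_2 = (10 − 4) − 6 = 0, and the invariant factors of ∂_2 are all 1, so H_1 = 0.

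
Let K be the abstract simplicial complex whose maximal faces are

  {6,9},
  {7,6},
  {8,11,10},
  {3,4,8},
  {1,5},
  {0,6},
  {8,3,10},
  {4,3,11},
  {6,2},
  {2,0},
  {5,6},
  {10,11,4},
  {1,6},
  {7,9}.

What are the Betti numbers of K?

Order the vertices as 0 < 1 < 2 < 3 < 4 < 5 < 6 < 7 < 8 < 9 < 10 < 11. Listing each simplex with vertices in this order, K has dimension 2 with simplices:

  0-simplices (12): [0], [1], [2], [3], [4], [5], [6], [7], [8], [9], [10], [11]
  1-simplices (19): [0,2], [0,6], [1,5], [1,6], [2,6], [3,4], [3,8], [3,10], [3,11], [4,8], [4,10], [4,11], [5,6], [6,7], [6,9], [7,9], [8,10], [8,11], [10,11]
  2-simplices (5): [3,4,8], [3,4,11], [3,8,10], [4,10,11], [8,10,11]

so the chain groups are C_0 ≅ Z^12, C_1 ≅ Z^19, C_2 ≅ Z^5.

The boundary map ∂_1: C_1 → C_0 sends each edge [p,q] (with p < q) to q − p.
The 12×19 boundary matrix has rank 10 and Smith normal form diag(1,1,1,1,1,1,1,1,1,1).

∂_2: C_2 → C_1 acts by ∂[p,q,r] = [q,r] − [p,r] + [p,q]. For instance
  ∂[3,4,11] = [4,11] − [3,11] + [3,4],
  ∂[8,10,11] = [10,11] − [8,11] + [8,10].
This gives a 19×5 integer matrix of rank 5; reducing to Smith normal form yields diagonal entries (1,1,1,1,1).

Reading off H_k = ker ∂_k / im ∂_{k+1}:

  H_0: rank C_0 − rank ∂_1 = 12 − 10 = 2, and the invariant factors of ∂_1 are all 1, so H_0 ≅ Z^2.
  H_1: rank ker ∂_1 − rank ∂_2 = (19 − 10) − 5 = 4, and the invariant factors of ∂_2 are all 1, so H_1 ≅ Z^4.
  H_2: rank ker ∂_2 − rank ∂_3 = (5 − 5) − 0 = 0, and there is no ∂_3, so H_2 ≅ 0.

As a check, the Euler characteristic is 12 − 19 + 5 = -2, which agrees with 2 − 4 + 0 = -2.

Hence the Betti numbers are b_0 = 2, b_1 = 4, b_2 = 0.

b_0 = 2, b_1 = 4, b_2 = 0.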